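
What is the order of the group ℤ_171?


ℤ_n has n elements.

|ℤ_171| = 171


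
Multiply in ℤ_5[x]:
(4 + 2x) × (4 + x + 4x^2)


Expand and collect like terms; reduce coefficients mod 5:
x^0: 4·4 = 16 ≡ 1 (mod 5)
x^1: 4·1 + 2·4 = 12 ≡ 2 (mod 5)
x^2: 4·4 + 2·1 = 18 ≡ 3 (mod 5)
x^3: 2·4 = 8 ≡ 3 (mod 5)
Result: 1 + 2x + 3x^2 + 3x^3

f · g = 1 + 2x + 3x^2 + 3x^3


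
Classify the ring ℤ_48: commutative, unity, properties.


ℤ_48 is a commutative ring with unity 1; 48 = 2×24 is composite, so 2·24 ≡ 0 gives zero divisors (not an integral domain)
Commutative: Yes
Integral domain: No
Has unity: Yes

ℤ_48: Commutative=Yes, Unity=Yes


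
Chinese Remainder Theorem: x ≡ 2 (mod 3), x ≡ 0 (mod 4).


m₁ = 3, m₂ = 4, gcd = 1, so CRT applies. M = m₁·m₂ = 12
Let M₁ = M/m₁ = 4, M₂ = M/m₂ = 3
Find y₁ ≡ M₁⁻¹ (mod m₁): 4⁻¹ ≡ 1 (mod 3)
Find y₂ ≡ M₂⁻¹ (mod m₂): 3⁻¹ ≡ 3 (mod 4)
x = a₁·M₁·y₁ + a₂·M₂·y₂ = 2·4·1 + 0·3·3 = 8
Reduce mod 12: x ≡ 8
Check: 8 mod 3 = 2 ✓, 8 mod 4 = 0 ✓

x ≡ 8 (mod 12)


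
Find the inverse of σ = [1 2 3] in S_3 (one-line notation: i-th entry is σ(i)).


To find σ⁻¹, swap domain and range:
σ(1) = 1 → σ⁻¹(1) = 1
σ(2) = 2 → σ⁻¹(2) = 2
σ(3) = 3 → σ⁻¹(3) = 3

σ⁻¹ = [1 2 3]


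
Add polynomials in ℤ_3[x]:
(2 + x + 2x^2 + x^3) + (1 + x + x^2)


Add coefficients mod 3:
x^0: 2 + 1 = 0 (mod 3)
x^1: 1 + 1 = 2 (mod 3)
x^2: 2 + 1 = 0 (mod 3)
x^3: 1 + 0 = 1 (mod 3)
Result: 2x + x^3

f + g = 2x + x^3


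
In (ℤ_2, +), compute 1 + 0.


Operation: addition mod 2
1 + 0 = (a + b) mod 2 with a = 1, b = 0

1 + 0 = 1


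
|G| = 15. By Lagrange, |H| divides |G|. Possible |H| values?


Lagrange's theorem: |H| divides |G|
|G| = 15
Divisors of 15: 1, 3, 5, 15

Possible subgroup orders: {1, 3, 5, 15}


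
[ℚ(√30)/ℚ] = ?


√30 has minimal polynomial x² - 30 (irreducible over ℚ since 30 is squarefree)

[ℚ(√30)/ℚ] = 2


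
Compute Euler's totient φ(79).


Factor n: 79 = 79
φ(n) = n · ∏(1 - 1/p) over distinct primes p | n
φ(79) = 79 · (1 - 1/79) = 78

φ(79) = 78


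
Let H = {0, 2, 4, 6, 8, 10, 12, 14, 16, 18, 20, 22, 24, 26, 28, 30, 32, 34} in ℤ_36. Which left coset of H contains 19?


19 + H = {19 + h (mod 36) : h ∈ H}
19+0=19, 19+2=21, 19+4=23, 19+6=25, 19+8=27, 19+10=29, 19+12=31, 19+14=33, 19+16=35, 19+18=1, 19+20=3, 19+22=5, 19+24=7, 19+26=9, 19+28=11, 19+30=13, 19+32=15, 19+34=17
19 + H = {1, 3, 5, 7, 9, 11, 13, 15, 17, 19, 21, 23, 25, 27, 29, 31, 33, 35} = 1 + H

19 + H = {1, 3, 5, 7, 9, 11, 13, 15, 17, 19, 21, 23, 25, 27, 29, 31, 33, 35}


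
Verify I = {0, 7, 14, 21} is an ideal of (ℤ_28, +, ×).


Check ideal conditions for I = {0, 7, 14, 21} in ℤ_28:
(1) I is an additive subgroup? Yes
(2) For r ∈ ℤ_28 and a ∈ I: r·a ∈ I? Yes

Yes, I is an ideal of ℤ_28


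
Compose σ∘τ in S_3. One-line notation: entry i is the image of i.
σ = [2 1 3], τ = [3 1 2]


σ∘τ: apply τ first, then σ
1 →τ 3 →σ 3
2 →τ 1 →σ 2
3 →τ 2 →σ 1

σ∘τ = [3 2 1]


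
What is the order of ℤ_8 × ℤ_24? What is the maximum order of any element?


|ℤ_8 × ℤ_24| = 8 × 24 = 192
Max element order = lcm(8,24) = 24
Cyclic? No (gcd=8)

|ℤ_8×ℤ_24| = 192, max element order = 24


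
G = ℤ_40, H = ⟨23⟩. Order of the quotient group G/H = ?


|⟨23⟩| = n / gcd(23, 40) = 40 / 1 = 40
H is normal (ℤ_40 is abelian).
|G/H| = |G| / |H| = 40 / 40 = 1

|G/H| = 1


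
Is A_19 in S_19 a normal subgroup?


H = A_19 in S_19
A_19 has index 2 in S_19, and every subgroup of index 2 is normal

Yes, normal subgroup


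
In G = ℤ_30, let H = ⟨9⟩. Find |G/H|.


|⟨9⟩| = n / gcd(9, 30) = 30 / 3 = 10
H is normal (ℤ_30 is abelian).
|G/H| = |G| / |H| = 30 / 10 = 3

|G/H| = 3


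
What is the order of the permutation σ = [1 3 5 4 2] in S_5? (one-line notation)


Cycle decomposition: (2 3 5)
Cycle lengths: 3
Order = lcm(3) = 3

ord(σ) = 3


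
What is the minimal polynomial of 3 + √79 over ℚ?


Let α = 3 + √79. Then α - 3 = √79, so (α - 3)² = 79, giving α² - 6α - 70 = 0. Degree 2 and α ∉ ℚ, so this is the minimal polynomial.

Minimal polynomial: x² - 6x - 70


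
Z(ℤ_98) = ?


Z(G) = {g ∈ G | gx = xg for all x ∈ G}
ℤ_98 is abelian, so Z(G) = G

Z(ℤ_98) = ℤ_98


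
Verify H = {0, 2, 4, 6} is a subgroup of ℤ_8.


Subgroup test for H = {0, 2, 4, 6} in (ℤ_8, +):
(1) 0 ∈ H? Yes
(2) Closure: for all a,b ∈ H, (a+b) mod 8 ∈ H? Yes
(3) Inverses: for all a ∈ H, -a mod 8 ∈ H? Yes

Yes, H is a subgroup of ℤ_8


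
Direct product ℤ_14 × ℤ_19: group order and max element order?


|ℤ_14 × ℤ_19| = 14 × 19 = 266
Max element order = lcm(14,19) = 266
Cyclic? Yes (gcd=1)

|ℤ_14×ℤ_19| = 266, max element order = 266


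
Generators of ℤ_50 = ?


g generates ℤ_n iff gcd(g,n) = 1
Prime factors of 50: 2, 5
Generators are g ∈ {1,...,49} not divisible by any of these primes.
Generators: {1, 3, 7, 9, 11, 13, 17, 19, 21, 23, 27, 29, 31, 33, 37, 39, 41, 43, 47, 49}
Number of generators = φ(50) = 20

Generators of ℤ_50 = {1, 3, 7, 9, 11, 13, 17, 19, 21, 23, 27, 29, 31, 33, 37, 39, 41, 43, 47, 49}


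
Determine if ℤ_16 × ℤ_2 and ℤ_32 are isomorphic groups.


Comparing ℤ_16 × ℤ_2 and ℤ_32:
gcd(16,2) = 2 ≠ 1. Max element order in ℤ_16×ℤ_2 is lcm(16,2) = 16 < 32, so it has no element of order 32

No, ℤ_16 × ℤ_2 ≇ ℤ_32


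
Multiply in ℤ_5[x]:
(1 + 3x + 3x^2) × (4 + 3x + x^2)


Expand and collect like terms; reduce coefficients mod 5:
x^0: 1·4 = 4 ≡ 4 (mod 5)
x^1: 1·3 + 3·4 = 15 ≡ 0 (mod 5)
x^2: 1·1 + 3·3 + 3·4 = 22 ≡ 2 (mod 5)
x^3: 3·1 + 3·3 = 12 ≡ 2 (mod 5)
x^4: 3·1 = 3 ≡ 3 (mod 5)
Result: 4 + 2x^2 + 2x^3 + 3x^4

f · g = 4 + 2x^2 + 2x^3 + 3x^4


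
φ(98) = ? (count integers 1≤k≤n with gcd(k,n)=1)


Factor n: 98 = 2 × 7^2
φ(n) = n · ∏(1 - 1/p) over distinct primes p | n
φ(98) = 98 · (1 - 1/2) · (1 - 1/7) = 42

φ(98) = 42


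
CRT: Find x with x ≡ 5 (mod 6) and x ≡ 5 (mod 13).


m₁ = 6, m₂ = 13, gcd = 1, so CRT applies. M = m₁·m₂ = 78
Let M₁ = M/m₁ = 13, M₂ = M/m₂ = 6
Find y₁ ≡ M₁⁻¹ (mod m₁): 13⁻¹ ≡ 1 (mod 6)
Find y₂ ≡ M₂⁻¹ (mod m₂): 6⁻¹ ≡ 11 (mod 13)
x = a₁·M₁·y₁ + a₂·M₂·y₂ = 5·13·1 + 5·6·11 = 395
Reduce mod 78: x ≡ 5
Check: 5 mod 6 = 5 ✓, 5 mod 13 = 5 ✓

x ≡ 5 (mod 78)


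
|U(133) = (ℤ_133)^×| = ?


U(n) is the group of units mod n; |U(n)| = φ(n)
|U(133)| = φ(133) = 108

|U(133) = (ℤ_133)^×| = 108


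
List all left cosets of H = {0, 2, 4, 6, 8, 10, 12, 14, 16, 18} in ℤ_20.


H = {0, 2, 4, 6, 8, 10, 12, 14, 16, 18}, |H| = 10
Number of cosets = |G|/|H| = 20/10 = 2
0 + H = {0, 2, 4, 6, 8, 10, 12, 14, 16, 18}
1 + H = {1, 3, 5, 7, 9, 11, 13, 15, 17, 19}

Cosets: 0+H={0,2,4,6,8,10,12,14,16,18}; 1+H={1,3,5,7,9,11,13,15,17,19}


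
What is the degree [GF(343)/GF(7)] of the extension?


GF(343) = GF(7^3), so the extension degree is 3

[GF(343)/GF(7)] = 3


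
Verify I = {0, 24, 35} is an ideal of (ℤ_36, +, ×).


Check ideal conditions for I = {0, 24, 35} in ℤ_36:
(1) I is an additive subgroup? No
(2) For r ∈ ℤ_36 and a ∈ I: r·a ∈ I? No  [counterexample: r=2, a=24, r·a mod 36 = 12 ∉ I]

No, I is not an ideal of ℤ_36


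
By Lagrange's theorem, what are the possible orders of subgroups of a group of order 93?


Lagrange's theorem: |H| divides |G|
|G| = 93
Divisors of 93: 1, 3, 31, 93

Possible subgroup orders: {1, 3, 31, 93}


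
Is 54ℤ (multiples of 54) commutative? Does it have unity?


54ℤ is a commutative ring under +,× but has no multiplicative identity (1 ∉ 54ℤ); it has no zero divisors, but without unity it is not an integral domain
Commutative: Yes
Integral domain: No
Has unity: No

54ℤ (multiples of 54): Commutative=Yes, Unity=No


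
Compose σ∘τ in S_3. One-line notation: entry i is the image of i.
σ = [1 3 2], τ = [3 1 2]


σ∘τ: apply τ first, then σ
1 →τ 3 →σ 2
2 →τ 1 →σ 1
3 →τ 2 →σ 3

σ∘τ = [2 1 3]


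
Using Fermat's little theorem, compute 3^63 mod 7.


Fermat's little theorem: if p is prime and gcd(a,p)=1, then a^(p-1) ≡ 1 (mod p)
p = 7 is prime, gcd(3,7) = 1
Reduce exponent: 63 mod 6 = 3
So 3^63 ≡ 3^3 (mod 7)
3^3 mod 7 = 6

3^63 ≡ 6 (mod 7)


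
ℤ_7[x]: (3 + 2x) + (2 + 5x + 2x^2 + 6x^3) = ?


Add coefficients mod 7:
x^0: 3 + 2 = 5 (mod 7)
x^1: 2 + 5 = 0 (mod 7)
x^2: 0 + 2 = 2 (mod 7)
x^3: 0 + 6 = 6 (mod 7)
Result: 5 + 2x^2 + 6x^3

f + g = 5 + 2x^2 + 6x^3


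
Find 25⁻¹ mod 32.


Use the extended Euclidean algorithm to write 1 = 25·s + 32·t; then s mod 32 is the inverse.
Euclidean algorithm:
  25 = 0·32 + 25
  32 = 1·25 + 7
  25 = 3·7 + 4
  7 = 1·4 + 3
  4 = 1·3 + 1
  3 = 3·1 + 0
gcd(25,32) = 1
Back-substitution gives: 25·(9) + 32·(-7) = 1
So 25⁻¹ ≡ 9 ≡ 9 (mod 32)
Check: 25 × 9 = 225 ≡ 1 (mod 32) ✓

25⁻¹ ≡ 9 (mod 32)


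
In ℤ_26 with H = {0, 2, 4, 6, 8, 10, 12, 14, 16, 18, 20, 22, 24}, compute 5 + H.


5 + H = {5 + h (mod 26) : h ∈ H}
5+0=5, 5+2=7, 5+4=9, 5+6=11, 5+8=13, 5+10=15, 5+12=17, 5+14=19, 5+16=21, 5+18=23, 5+20=25, 5+22=1, 5+24=3
5 + H = {1, 3, 5, 7, 9, 11, 13, 15, 17, 19, 21, 23, 25} = 1 + H

5 + H = {1, 3, 5, 7, 9, 11, 13, 15, 17, 19, 21, 23, 25}


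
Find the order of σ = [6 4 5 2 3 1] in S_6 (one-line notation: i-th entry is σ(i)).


Cycle decomposition: (1 6) (2 4) (3 5)
Cycle lengths: 2, 2, 2
Order = lcm(2, 2, 2) = 2

ord(σ) = 2


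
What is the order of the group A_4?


|A_n| = n!/2 (even permutations)
|A_4| = 4!/2 = 24/2 = 12

|A_4| = 12


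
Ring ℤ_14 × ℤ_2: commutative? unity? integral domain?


Direct product ring; commutative with unity (1,1); but (1,0)·(0,1) = (0,0) gives zero divisors, so not an integral domain
Commutative: Yes
Integral domain: No
Has unity: Yes

ℤ_14 × ℤ_2: Commutative=Yes, Unity=Yes


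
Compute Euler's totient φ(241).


Factor n: 241 = 241
φ(n) = n · ∏(1 - 1/p) over distinct primes p | n
φ(241) = 241 · (1 - 1/241) = 240

φ(241) = 240


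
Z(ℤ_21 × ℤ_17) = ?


Z(G) = {g ∈ G | gx = xg for all x ∈ G}
Direct product of abelian groups is abelian, so Z(G) = G

Z(ℤ_21 × ℤ_17) = ℤ_21 × ℤ_17


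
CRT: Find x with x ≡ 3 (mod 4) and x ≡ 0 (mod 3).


m₁ = 4, m₂ = 3, gcd = 1, so CRT applies. M = m₁·m₂ = 12
Let M₁ = M/m₁ = 3, M₂ = M/m₂ = 4
Find y₁ ≡ M₁⁻¹ (mod m₁): 3⁻¹ ≡ 3 (mod 4)
Find y₂ ≡ M₂⁻¹ (mod m₂): 4⁻¹ ≡ 1 (mod 3)
x = a₁·M₁·y₁ + a₂·M₂·y₂ = 3·3·3 + 0·4·1 = 27
Reduce mod 12: x ≡ 3
Check: 3 mod 4 = 3 ✓, 3 mod 3 = 0 ✓

x ≡ 3 (mod 12)


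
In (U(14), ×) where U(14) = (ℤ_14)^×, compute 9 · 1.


Operation: multiplication mod 14
9 · 1 = (a × b) mod 14 with a = 9, b = 1

9 · 1 = 9


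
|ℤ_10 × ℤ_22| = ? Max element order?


|ℤ_10 × ℤ_22| = 10 × 22 = 220
Max element order = lcm(10,22) = 110
Cyclic? No (gcd=2)

|ℤ_10×ℤ_22| = 220, max element order = 110


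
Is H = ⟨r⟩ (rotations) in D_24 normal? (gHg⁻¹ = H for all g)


H = ⟨r⟩ (rotations) in D_24
The rotation subgroup ⟨r⟩ has index 2 in D_24, so it is normal

Yes, normal subgroup


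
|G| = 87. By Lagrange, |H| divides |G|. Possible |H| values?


Lagrange's theorem: |H| divides |G|
|G| = 87
Divisors of 87: 1, 3, 29, 87

Possible subgroup orders: {1, 3, 29, 87}


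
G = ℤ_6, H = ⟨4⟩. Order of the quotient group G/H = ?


|⟨4⟩| = n / gcd(4, 6) = 6 / 2 = 3
H is normal (ℤ_6 is abelian).
|G/H| = |G| / |H| = 6 / 3 = 2

|G/H| = 2


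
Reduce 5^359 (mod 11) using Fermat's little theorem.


Fermat's little theorem: if p is prime and gcd(a,p)=1, then a^(p-1) ≡ 1 (mod p)
p = 11 is prime, gcd(5,11) = 1
Reduce exponent: 359 mod 10 = 9
So 5^359 ≡ 5^9 (mod 11)
5^9 mod 11 = 9

5^359 ≡ 9 (mod 11)


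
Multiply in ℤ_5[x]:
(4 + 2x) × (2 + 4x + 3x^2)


Expand and collect like terms; reduce coefficients mod 5:
x^0: 4·2 = 8 ≡ 3 (mod 5)
x^1: 4·4 + 2·2 = 20 ≡ 0 (mod 5)
x^2: 4·3 + 2·4 = 20 ≡ 0 (mod 5)
x^3: 2·3 = 6 ≡ 1 (mod 5)
Result: 3 + x^3

f · g = 3 + x^3


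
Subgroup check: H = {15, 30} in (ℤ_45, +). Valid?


Subgroup test for H = {15, 30} in (ℤ_45, +):
(1) 0 ∈ H? No
(2) Closure: for all a,b ∈ H, (a+b) mod 45 ∈ H? No  [counterexample: 15 + 30 = 0 ∉ H]
(3) Inverses: for all a ∈ H, -a mod 45 ∈ H? Yes

No, H is not a subgroup of ℤ_45


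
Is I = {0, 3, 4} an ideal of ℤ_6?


Check ideal conditions for I = {0, 3, 4} in ℤ_6:
(1) I is an additive subgroup? No
(2) For r ∈ ℤ_6 and a ∈ I: r·a ∈ I? No  [counterexample: r=2, a=4, r·a mod 6 = 2 ∉ I]

No, I is not an ideal of ℤ_6


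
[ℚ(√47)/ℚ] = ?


√47 has minimal polynomial x² - 47 (irreducible over ℚ since 47 is squarefree)

[ℚ(√47)/ℚ] = 2


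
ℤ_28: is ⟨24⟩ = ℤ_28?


g generates ℤ_n iff gcd(g, n) = 1
gcd(24, 28) = 4
Since gcd = 4 ≠ 1, ⟨24⟩ has order 7 < 28, so 24 is not a generator.

No, 24 does not generate ℤ_28


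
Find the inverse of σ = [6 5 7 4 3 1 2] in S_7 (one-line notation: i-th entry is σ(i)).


To find σ⁻¹, swap domain and range:
σ(1) = 6 → σ⁻¹(6) = 1
σ(2) = 5 → σ⁻¹(5) = 2
σ(3) = 7 → σ⁻¹(7) = 3
σ(4) = 4 → σ⁻¹(4) = 4
σ(5) = 3 → σ⁻¹(3) = 5
σ(6) = 1 → σ⁻¹(1) = 6
σ(7) = 2 → σ⁻¹(2) = 7

σ⁻¹ = [6 7 5 4 2 1 3]


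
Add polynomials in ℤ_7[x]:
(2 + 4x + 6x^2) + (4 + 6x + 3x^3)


Add coefficients mod 7:
x^0: 2 + 4 = 6 (mod 7)
x^1: 4 + 6 = 3 (mod 7)
x^2: 6 + 0 = 6 (mod 7)
x^3: 0 + 3 = 3 (mod 7)
Result: 6 + 3x + 6x^2 + 3x^3

f + g = 6 + 3x + 6x^2 + 3x^3


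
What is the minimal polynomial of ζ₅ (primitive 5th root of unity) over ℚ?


ζ₅ is a root of Φ₅(x) = x⁴ + x³ + x² + x + 1, irreducible over ℚ

Minimal polynomial: x⁴ + x³ + x² + x + 1


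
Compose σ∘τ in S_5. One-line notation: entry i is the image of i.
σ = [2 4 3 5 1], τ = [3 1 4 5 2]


σ∘τ: apply τ first, then σ
1 →τ 3 →σ 3
2 →τ 1 →σ 2
3 →τ 4 →σ 5
4 →τ 5 →σ 1
5 →τ 2 →σ 4

σ∘τ = [3 2 5 1 4]


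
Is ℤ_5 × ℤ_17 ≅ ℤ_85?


Comparing ℤ_5 × ℤ_17 and ℤ_85:
gcd(5,17) = 1, so ℤ_5 × ℤ_17 ≅ ℤ_85 (CRT)

Yes, ℤ_5 × ℤ_17 ≅ ℤ_85


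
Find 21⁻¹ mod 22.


Use the extended Euclidean algorithm to write 1 = 21·s + 22·t; then s mod 22 is the inverse.
Euclidean algorithm:
  21 = 0·22 + 21
  22 = 1·21 + 1
  21 = 21·1 + 0
gcd(21,22) = 1
Back-substitution gives: 21·(-1) + 22·(1) = 1
So 21⁻¹ ≡ -1 ≡ 21 (mod 22)
Check: 21 × 21 = 441 ≡ 1 (mod 22) ✓

21⁻¹ ≡ 21 (mod 22)


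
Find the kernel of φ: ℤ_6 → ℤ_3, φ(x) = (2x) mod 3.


Kernel = preimage of identity
ker(φ) = {x ∈ ℤ_6 : 2x ≡ 0 (mod 3)}. Since 3 | 6, φ is well-defined. The kernel is the cyclic subgroup ⟨3⟩ of ℤ_6 (order 2), i.e. {0, 3}

ker(φ) = {0, 3}


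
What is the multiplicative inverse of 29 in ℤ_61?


Use the extended Euclidean algorithm to write 1 = 29·s + 61·t; then s mod 61 is the inverse.
Euclidean algorithm:
  29 = 0·61 + 29
  61 = 2·29 + 3
  29 = 9·3 + 2
  3 = 1·2 + 1
  2 = 2·1 + 0
gcd(29,61) = 1
Back-substitution gives: 29·(-21) + 61·(10) = 1
So 29⁻¹ ≡ -21 ≡ 40 (mod 61)
Check: 29 × 40 = 1160 ≡ 1 (mod 61) ✓

29⁻¹ ≡ 40 (mod 61)


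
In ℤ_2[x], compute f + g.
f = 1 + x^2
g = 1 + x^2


Add coefficients mod 2:
x^0: 1 + 1 = 0 (mod 2)
x^1: 0 + 0 = 0 (mod 2)
x^2: 1 + 1 = 0 (mod 2)
Result: 0

f + g = 0


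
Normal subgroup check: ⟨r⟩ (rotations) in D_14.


H = ⟨r⟩ (rotations) in D_14
The rotation subgroup ⟨r⟩ has index 2 in D_14, so it is normal

Yes, normal subgroup


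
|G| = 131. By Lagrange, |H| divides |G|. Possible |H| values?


Lagrange's theorem: |H| divides |G|
|G| = 131
Divisors of 131: 1, 131

Possible subgroup orders: {1, 131}


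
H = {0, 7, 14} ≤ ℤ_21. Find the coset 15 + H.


15 + H = {15 + h (mod 21) : h ∈ H}
15+0=15, 15+7=1, 15+14=8
15 + H = {1, 8, 15} = 1 + H

15 + H = {1, 8, 15}


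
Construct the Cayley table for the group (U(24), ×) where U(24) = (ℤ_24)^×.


Elements: {1, 5, 7, 11, 13, 17, 19, 23}
Operation: multiplication mod 24
Entry (a, b) = (a × b) mod 24

Cayley table:
   |  1 |  5 |  7 | 11 | 13 | 17 | 19 | 23
 1 |  1 |  5 |  7 | 11 | 13 | 17 | 19 | 23
 5 |  5 |  1 | 11 |  7 | 17 | 13 | 23 | 19
 7 |  7 | 11 |  1 |  5 | 19 | 23 | 13 | 17
11 | 11 |  7 |  5 |  1 | 23 | 19 | 17 | 13
13 | 13 | 17 | 19 | 23 |  1 |  5 |  7 | 11
17 | 17 | 13 | 23 | 19 |  5 |  1 | 11 |  7
19 | 19 | 23 | 13 | 17 |  7 | 11 |  1 |  5
23 | 23 | 19 | 17 | 13 | 11 |  7 |  5 |  1


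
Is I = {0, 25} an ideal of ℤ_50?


Check ideal conditions for I = {0, 25} in ℤ_50:
(1) I is an additive subgroup? Yes
(2) For r ∈ ℤ_50 and a ∈ I: r·a ∈ I? Yes

Yes, I is an ideal of ℤ_50


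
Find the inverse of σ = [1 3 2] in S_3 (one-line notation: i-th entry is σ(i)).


To find σ⁻¹, swap domain and range:
σ(1) = 1 → σ⁻¹(1) = 1
σ(2) = 3 → σ⁻¹(3) = 2
σ(3) = 2 → σ⁻¹(2) = 3

σ⁻¹ = [1 3 2]


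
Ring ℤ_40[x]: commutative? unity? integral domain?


ℤ_40 has zero divisors (2·20 ≡ 0), and these lift to constant zero divisors in ℤ_40[x]; so not an integral domain
Commutative: Yes
Integral domain: No
Has unity: Yes

ℤ_40[x]: Commutative=Yes, Unity=Yes


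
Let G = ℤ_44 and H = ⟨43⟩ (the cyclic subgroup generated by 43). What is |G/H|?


|⟨43⟩| = n / gcd(43, 44) = 44 / 1 = 44
H is normal (ℤ_44 is abelian).
|G/H| = |G| / |H| = 44 / 44 = 1

|G/H| = 1


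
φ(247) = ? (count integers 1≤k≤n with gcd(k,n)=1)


Factor n: 247 = 13 × 19
φ(n) = n · ∏(1 - 1/p) over distinct primes p | n
φ(247) = 247 · (1 - 1/13) · (1 - 1/19) = 216

φ(247) = 216


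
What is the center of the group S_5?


Z(G) = {g ∈ G | gx = xg for all x ∈ G}
S_n is non-abelian for n ≥ 3; Z(S_5) is trivial

Z(S_5) = {e}


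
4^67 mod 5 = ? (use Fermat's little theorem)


Fermat's little theorem: if p is prime and gcd(a,p)=1, then a^(p-1) ≡ 1 (mod p)
p = 5 is prime, gcd(4,5) = 1
Reduce exponent: 67 mod 4 = 3
So 4^67 ≡ 4^3 (mod 5)
4^3 mod 5 = 4

4^67 ≡ 4 (mod 5)


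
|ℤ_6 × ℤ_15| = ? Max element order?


|ℤ_6 × ℤ_15| = 6 × 15 = 90
Max element order = lcm(6,15) = 30
Cyclic? No (gcd=3)

|ℤ_6×ℤ_15| = 90, max element order = 30


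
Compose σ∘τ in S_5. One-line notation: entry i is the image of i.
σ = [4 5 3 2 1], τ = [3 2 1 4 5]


σ∘τ: apply τ first, then σ
1 →τ 3 →σ 3
2 →τ 2 →σ 5
3 →τ 1 →σ 4
4 →τ 4 →σ 2
5 →τ 5 →σ 1

σ∘τ = [3 5 4 2 1]


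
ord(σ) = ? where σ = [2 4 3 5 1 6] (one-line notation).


Cycle decomposition: (1 2 4 5)
Cycle lengths: 4
Order = lcm(4) = 4

ord(σ) = 4


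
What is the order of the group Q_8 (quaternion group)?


Q_8 = {±1, ±i, ±j, ±k}
|Q_8| = 8

|Q_8 (quaternion group)| = 8


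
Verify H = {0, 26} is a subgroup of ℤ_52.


Subgroup test for H = {0, 26} in (ℤ_52, +):
(1) 0 ∈ H? Yes
(2) Closure: for all a,b ∈ H, (a+b) mod 52 ∈ H? Yes
(3) Inverses: for all a ∈ H, -a mod 52 ∈ H? Yes

Yes, H is a subgroup of ℤ_52


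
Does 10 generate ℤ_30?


g generates ℤ_n iff gcd(g, n) = 1
gcd(10, 30) = 10
Since gcd = 10 ≠ 1, ⟨10⟩ has order 3 < 30, so 10 is not a generator.

No, 10 does not generate ℤ_30


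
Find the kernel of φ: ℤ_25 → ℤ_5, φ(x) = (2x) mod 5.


Kernel = preimage of identity
ker(φ) = {x ∈ ℤ_25 : 2x ≡ 0 (mod 5)}. Since 5 | 25, φ is well-defined. The kernel is the cyclic subgroup ⟨5⟩ of ℤ_25 (order 5), i.e. {0, 5, 10, 15, 20}

ker(φ) = {0, 5, 10, 15, 20}


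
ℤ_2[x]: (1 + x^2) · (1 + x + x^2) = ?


Expand and collect like terms; reduce coefficients mod 2:
x^0: 1·1 = 1 ≡ 1 (mod 2)
x^1: 1·1 + 0·1 = 1 ≡ 1 (mod 2)
x^2: 1·1 + 0·1 + 1·1 = 2 ≡ 0 (mod 2)
x^3: 0·1 + 1·1 = 1 ≡ 1 (mod 2)
x^4: 1·1 = 1 ≡ 1 (mod 2)
Result: 1 + x + x^3 + x^4

f · g = 1 + x + x^3 + x^4


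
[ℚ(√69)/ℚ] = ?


√69 has minimal polynomial x² - 69 (irreducible over ℚ since 69 is squarefree)

[ℚ(√69)/ℚ] = 2


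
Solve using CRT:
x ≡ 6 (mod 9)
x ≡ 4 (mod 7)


m₁ = 9, m₂ = 7, gcd = 1, so CRT applies. M = m₁·m₂ = 63
Let M₁ = M/m₁ = 7, M₂ = M/m₂ = 9
Find y₁ ≡ M₁⁻¹ (mod m₁): 7⁻¹ ≡ 4 (mod 9)
Find y₂ ≡ M₂⁻¹ (mod m₂): 9⁻¹ ≡ 4 (mod 7)
x = a₁·M₁·y₁ + a₂·M₂·y₂ = 6·7·4 + 4·9·4 = 312
Reduce mod 63: x ≡ 60
Check: 60 mod 9 = 6 ✓, 60 mod 7 = 4 ✓

x ≡ 60 (mod 63)


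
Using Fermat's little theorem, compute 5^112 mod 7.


Fermat's little theorem: if p is prime and gcd(a,p)=1, then a^(p-1) ≡ 1 (mod p)
p = 7 is prime, gcd(5,7) = 1
Reduce exponent: 112 mod 6 = 4
So 5^112 ≡ 5^4 (mod 7)
5^4 mod 7 = 2

5^112 ≡ 2 (mod 7)


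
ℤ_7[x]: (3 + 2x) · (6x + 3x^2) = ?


Expand and collect like terms; reduce coefficients mod 7:
x^0: 3·0 = 0 ≡ 0 (mod 7)
x^1: 3·6 + 2·0 = 18 ≡ 4 (mod 7)
x^2: 3·3 + 2·6 = 21 ≡ 0 (mod 7)
x^3: 2·3 = 6 ≡ 6 (mod 7)
Result: 4x + 6x^3

f · g = 4x + 6x^3


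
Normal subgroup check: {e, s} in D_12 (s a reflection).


H = {e, s} in D_12 (s a reflection)
r·s·r⁻¹ = sr⁻² ≠ s for n ≥ 3, so {e, s} is not closed under conjugation

No, not a normal subgroup


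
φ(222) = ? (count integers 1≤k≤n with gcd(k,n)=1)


Factor n: 222 = 2 × 3 × 37
φ(n) = n · ∏(1 - 1/p) over distinct primes p | n
φ(222) = 222 · (1 - 1/2) · (1 - 1/3) · (1 - 1/37) = 72

φ(222) = 72


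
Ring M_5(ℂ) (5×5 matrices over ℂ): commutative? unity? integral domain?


Matrix multiplication is non-commutative for n ≥ 2; the identity matrix I is the unity; singular matrices give zero divisors, so not an integral domain
Commutative: No
Integral domain: No
Has unity: Yes

M_5(ℂ) (5×5 matrices over ℂ): Commutative=No, Unity=Yes


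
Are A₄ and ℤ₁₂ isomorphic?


Comparing A₄ and ℤ₁₂:
A₄ is non-abelian, ℤ₁₂ is abelian

No, A₄ ≇ ℤ₁₂


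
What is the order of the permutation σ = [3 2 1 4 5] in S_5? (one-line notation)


Cycle decomposition: (1 3)
Cycle lengths: 2
Order = lcm(2) = 2

ord(σ) = 2


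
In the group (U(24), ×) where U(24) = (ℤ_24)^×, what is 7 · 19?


Operation: multiplication mod 24
7 · 19 = (a × b) mod 24 with a = 7, b = 19

7 · 19 = 13


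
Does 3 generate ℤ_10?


g generates ℤ_n iff gcd(g, n) = 1
gcd(3, 10) = 1
Since gcd = 1, 3 is a generator.

Yes, 3 generates ℤ_10


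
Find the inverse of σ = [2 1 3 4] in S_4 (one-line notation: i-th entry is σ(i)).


To find σ⁻¹, swap domain and range:
σ(1) = 2 → σ⁻¹(2) = 1
σ(2) = 1 → σ⁻¹(1) = 2
σ(3) = 3 → σ⁻¹(3) = 3
σ(4) = 4 → σ⁻¹(4) = 4

σ⁻¹ = [2 1 3 4]


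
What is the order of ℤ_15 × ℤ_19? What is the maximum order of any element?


|ℤ_15 × ℤ_19| = 15 × 19 = 285
Max element order = lcm(15,19) = 285
Cyclic? Yes (gcd=1)

|ℤ_15×ℤ_19| = 285, max element order = 285


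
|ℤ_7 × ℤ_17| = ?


|A × B| = |A| · |B|
|ℤ_7 × ℤ_17| = 7 × 17 = 119

|ℤ_7 × ℤ_17| = 119


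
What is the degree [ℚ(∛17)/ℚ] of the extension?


∛17 has minimal polynomial x³ - 17 (irreducible over ℚ since 17 is not a perfect cube)

[ℚ(∛17)/ℚ] = 3


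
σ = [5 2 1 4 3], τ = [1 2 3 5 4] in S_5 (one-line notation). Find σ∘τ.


σ∘τ: apply τ first, then σ
1 →τ 1 →σ 5
2 →τ 2 →σ 2
3 →τ 3 →σ 1
4 →τ 5 →σ 3
5 →τ 4 →σ 4

σ∘τ = [5 2 1 3 4]


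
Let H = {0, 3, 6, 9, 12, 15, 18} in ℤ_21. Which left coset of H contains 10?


10 + H = {10 + h (mod 21) : h ∈ H}
10+0=10, 10+3=13, 10+6=16, 10+9=19, 10+12=1, 10+15=4, 10+18=7
10 + H = {1, 4, 7, 10, 13, 16, 19} = 1 + H

10 + H = {1, 4, 7, 10, 13, 16, 19}


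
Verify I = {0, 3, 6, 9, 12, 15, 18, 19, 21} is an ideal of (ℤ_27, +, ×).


Check ideal conditions for I = {0, 3, 6, 9, 12, 15, 18, 19, 21} in ℤ_27:
(1) I is an additive subgroup? No
(2) For r ∈ ℤ_27 and a ∈ I: r·a ∈ I? No  [counterexample: r=2, a=12, r·a mod 27 = 24 ∉ I]

No, I is not an ideal of ℤ_27


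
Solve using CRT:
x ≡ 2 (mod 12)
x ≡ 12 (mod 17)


m₁ = 12, m₂ = 17, gcd = 1, so CRT applies. M = m₁·m₂ = 204
Let M₁ = M/m₁ = 17, M₂ = M/m₂ = 12
Find y₁ ≡ M₁⁻¹ (mod m₁): 17⁻¹ ≡ 5 (mod 12)
Find y₂ ≡ M₂⁻¹ (mod m₂): 12⁻¹ ≡ 10 (mod 17)
x = a₁·M₁·y₁ + a₂·M₂·y₂ = 2·17·5 + 12·12·10 = 1610
Reduce mod 204: x ≡ 182
Check: 182 mod 12 = 2 ✓, 182 mod 17 = 12 ✓

x ≡ 182 (mod 204)


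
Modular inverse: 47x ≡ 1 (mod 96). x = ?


Use the extended Euclidean algorithm to write 1 = 47·s + 96·t; then s mod 96 is the inverse.
Euclidean algorithm:
  47 = 0·96 + 47
  96 = 2·47 + 2
  47 = 23·2 + 1
  2 = 2·1 + 0
gcd(47,96) = 1
Back-substitution gives: 47·(47) + 96·(-23) = 1
So 47⁻¹ ≡ 47 ≡ 47 (mod 96)
Check: 47 × 47 = 2209 ≡ 1 (mod 96) ✓

47⁻¹ ≡ 47 (mod 96)


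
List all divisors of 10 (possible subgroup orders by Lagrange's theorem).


Lagrange's theorem: |H| divides |G|
|G| = 10
Divisors of 10: 1, 2, 5, 10

Possible subgroup orders: {1, 2, 5, 10}


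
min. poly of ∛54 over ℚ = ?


∛54 satisfies x³ - 54 = 0, irreducible over ℚ (no rational root; 54 is not a perfect cube)

Minimal polynomial: x³ - 54


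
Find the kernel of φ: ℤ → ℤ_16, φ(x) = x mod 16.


Kernel = preimage of identity
ker(φ) = {x ∈ ℤ : x ≡ 0 (mod 16)} = 16ℤ = {0, ±16, ±32, ...}

ker(φ) = 16ℤ


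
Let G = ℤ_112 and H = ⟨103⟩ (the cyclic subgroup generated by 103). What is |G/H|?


|⟨103⟩| = n / gcd(103, 112) = 112 / 1 = 112
H is normal (ℤ_112 is abelian).
|G/H| = |G| / |H| = 112 / 112 = 1

|G/H| = 1


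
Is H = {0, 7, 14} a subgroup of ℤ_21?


Subgroup test for H = {0, 7, 14} in (ℤ_21, +):
(1) 0 ∈ H? Yes
(2) Closure: for all a,b ∈ H, (a+b) mod 21 ∈ H? Yes
(3) Inverses: for all a ∈ H, -a mod 21 ∈ H? Yes

Yes, H is a subgroup of ℤ_21


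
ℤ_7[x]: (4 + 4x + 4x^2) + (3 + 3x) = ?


Add coefficients mod 7:
x^0: 4 + 3 = 0 (mod 7)
x^1: 4 + 3 = 0 (mod 7)
x^2: 4 + 0 = 4 (mod 7)
Result: 4x^2

f + g = 4x^2


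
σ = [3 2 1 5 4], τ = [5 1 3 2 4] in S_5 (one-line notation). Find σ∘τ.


σ∘τ: apply τ first, then σ
1 →τ 5 →σ 4
2 →τ 1 →σ 3
3 →τ 3 →σ 1
4 →τ 2 →σ 2
5 →τ 4 →σ 5

σ∘τ = [4 3 1 2 5]


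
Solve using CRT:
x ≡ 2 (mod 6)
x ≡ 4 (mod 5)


m₁ = 6, m₂ = 5, gcd = 1, so CRT applies. M = m₁·m₂ = 30
Let M₁ = M/m₁ = 5, M₂ = M/m₂ = 6
Find y₁ ≡ M₁⁻¹ (mod m₁): 5⁻¹ ≡ 5 (mod 6)
Find y₂ ≡ M₂⁻¹ (mod m₂): 6⁻¹ ≡ 1 (mod 5)
x = a₁·M₁·y₁ + a₂·M₂·y₂ = 2·5·5 + 4·6·1 = 74
Reduce mod 30: x ≡ 14
Check: 14 mod 6 = 2 ✓, 14 mod 5 = 4 ✓

x ≡ 14 (mod 30)


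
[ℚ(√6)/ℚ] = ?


√6 has minimal polynomial x² - 6 (irreducible over ℚ since 6 is squarefree)

[ℚ(√6)/ℚ] = 2


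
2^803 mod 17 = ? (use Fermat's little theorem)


Fermat's little theorem: if p is prime and gcd(a,p)=1, then a^(p-1) ≡ 1 (mod p)
p = 17 is prime, gcd(2,17) = 1
Reduce exponent: 803 mod 16 = 3
So 2^803 ≡ 2^3 (mod 17)
2^3 mod 17 = 8

2^803 ≡ 8 (mod 17)


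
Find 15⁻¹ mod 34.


Use the extended Euclidean algorithm to write 1 = 15·s + 34·t; then s mod 34 is the inverse.
Euclidean algorithm:
  15 = 0·34 + 15
  34 = 2·15 + 4
  15 = 3·4 + 3
  4 = 1·3 + 1
  3 = 3·1 + 0
gcd(15,34) = 1
Back-substitution gives: 15·(-9) + 34·(4) = 1
So 15⁻¹ ≡ -9 ≡ 25 (mod 34)
Check: 15 × 25 = 375 ≡ 1 (mod 34) ✓

15⁻¹ ≡ 25 (mod 34)


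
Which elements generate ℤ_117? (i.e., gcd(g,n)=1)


g generates ℤ_n iff gcd(g,n) = 1
Prime factors of 117: 3, 13
Generators are g ∈ {1,...,116} not divisible by any of these primes.
Generators: {1, 2, 4, 5, 7, 8, 10, 11, 14, 16, 17, 19, 20, 22, 23, 25, 28, 29, 31, 32, 34, 35, 37, 38, 40, 41, 43, 44, 46, 47, 49, 50, 53, 55, 56, 58, 59, 61, 62, 64, 67, 68, 70, 71, 73, 74, 76, 77, 79, 80, 82, 83, 85, 86, 88, 89, 92, 94, 95, 97, 98, 100, 101, 103, 106, 107, 109, 110, 112, 113, 115, 116}
Number of generators = φ(117) = 72

Generators of ℤ_117 = {1, 2, 4, 5, 7, 8, 10, 11, 14, 16, 17, 19, 20, 22, 23, 25, 28, 29, 31, 32, 34, 35, 37, 38, 40, 41, 43, 44, 46, 47, 49, 50, 53, 55, 56, 58, 59, 61, 62, 64, 67, 68, 70, 71, 73, 74, 76, 77, 79, 80, 82, 83, 85, 86, 88, 89, 92, 94, 95, 97, 98, 100, 101, 103, 106, 107, 109, 110, 112, 113, 115, 116}


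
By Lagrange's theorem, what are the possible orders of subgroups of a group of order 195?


Lagrange's theorem: |H| divides |G|
|G| = 195
Divisors of 195: 1, 3, 5, 13, 15, 39, 65, 195

Possible subgroup orders: {1, 3, 5, 13, 15, 39, 65, 195}


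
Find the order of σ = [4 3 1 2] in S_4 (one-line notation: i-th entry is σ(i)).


Cycle decomposition: (1 4 2 3)
Cycle lengths: 4
Order = lcm(4) = 4

ord(σ) = 4


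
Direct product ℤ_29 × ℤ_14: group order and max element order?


|ℤ_29 × ℤ_14| = 29 × 14 = 406
Max element order = lcm(29,14) = 406
Cyclic? Yes (gcd=1)

|ℤ_29×ℤ_14| = 406, max element order = 406


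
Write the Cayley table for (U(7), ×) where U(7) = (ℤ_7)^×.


Elements: {1, 2, 3, 4, 5, 6}
Operation: multiplication mod 7
Entry (a, b) = (a × b) mod 7

Cayley table:
  | 1 | 2 | 3 | 4 | 5 | 6
1 | 1 | 2 | 3 | 4 | 5 | 6
2 | 2 | 4 | 6 | 1 | 3 | 5
3 | 3 | 6 | 2 | 5 | 1 | 4
4 | 4 | 1 | 5 | 2 | 6 | 3
5 | 5 | 3 | 1 | 6 | 4 | 2
6 | 6 | 5 | 4 | 3 | 2 | 1


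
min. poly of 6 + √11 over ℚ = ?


Let α = 6 + √11. Then α - 6 = √11, so (α - 6)² = 11, giving α² - 12α + 25 = 0. Degree 2 and α ∉ ℚ, so this is the minimal polynomial.

Minimal polynomial: x² - 12x + 25


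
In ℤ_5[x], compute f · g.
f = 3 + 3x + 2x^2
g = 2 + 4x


Expand and collect like terms; reduce coefficients mod 5:
x^0: 3·2 = 6 ≡ 1 (mod 5)
x^1: 3·4 + 3·2 = 18 ≡ 3 (mod 5)
x^2: 3·4 + 2·2 = 16 ≡ 1 (mod 5)
x^3: 2·4 = 8 ≡ 3 (mod 5)
Result: 1 + 3x + x^2 + 3x^3

f · g = 1 + 3x + x^2 + 3x^3


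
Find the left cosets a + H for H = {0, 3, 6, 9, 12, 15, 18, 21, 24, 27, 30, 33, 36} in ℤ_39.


H = {0, 3, 6, 9, 12, 15, 18, 21, 24, 27, 30, 33, 36}, |H| = 13
Number of cosets = |G|/|H| = 39/13 = 3
0 + H = {0, 3, 6, 9, 12, 15, 18, 21, 24, 27, 30, 33, 36}
1 + H = {1, 4, 7, 10, 13, 16, 19, 22, 25, 28, 31, 34, 37}
2 + H = {2, 5, 8, 11, 14, 17, 20, 23, 26, 29, 32, 35, 38}

Cosets: 0+H={0,3,6,9,12,15,18,21,24,27,30,33,36}; 1+H={1,4,7,10,13,16,19,22,25,28,31,34,37}; 2+H={2,5,8,11,14,17,20,23,26,29,32,35,38}


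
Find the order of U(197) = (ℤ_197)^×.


U(n) is the group of units mod n; |U(n)| = φ(n)
|U(197)| = φ(197) = 196

|U(197) = (ℤ_197)^×| = 196


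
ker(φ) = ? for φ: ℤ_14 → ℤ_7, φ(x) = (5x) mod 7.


Kernel = preimage of identity
ker(φ) = {x ∈ ℤ_14 : 5x ≡ 0 (mod 7)}. Since 7 | 14, φ is well-defined. The kernel is the cyclic subgroup ⟨7⟩ of ℤ_14 (order 2), i.e. {0, 7}

ker(φ) = {0, 7}


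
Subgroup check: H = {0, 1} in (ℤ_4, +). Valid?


Subgroup test for H = {0, 1} in (ℤ_4, +):
(1) 0 ∈ H? Yes
(2) Closure: for all a,b ∈ H, (a+b) mod 4 ∈ H? No  [counterexample: 1 + 1 = 2 ∉ H]
(3) Inverses: for all a ∈ H, -a mod 4 ∈ H? No

No, H is not a subgroup of ℤ_4


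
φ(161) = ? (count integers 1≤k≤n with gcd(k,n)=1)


Factor n: 161 = 7 × 23
φ(n) = n · ∏(1 - 1/p) over distinct primes p | n
φ(161) = 161 · (1 - 1/7) · (1 - 1/23) = 132

φ(161) = 132


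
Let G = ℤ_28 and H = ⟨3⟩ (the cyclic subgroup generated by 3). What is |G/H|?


|⟨3⟩| = n / gcd(3, 28) = 28 / 1 = 28
H is normal (ℤ_28 is abelian).
|G/H| = |G| / |H| = 28 / 28 = 1

|G/H| = 1


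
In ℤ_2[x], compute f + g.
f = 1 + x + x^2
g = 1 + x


Add coefficients mod 2:
x^0: 1 + 1 = 0 (mod 2)
x^1: 1 + 1 = 0 (mod 2)
x^2: 1 + 0 = 1 (mod 2)
Result: x^2

f + g = x^2


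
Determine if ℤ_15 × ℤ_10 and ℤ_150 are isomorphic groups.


Comparing ℤ_15 × ℤ_10 and ℤ_150:
gcd(15,10) = 5 ≠ 1. Max element order in ℤ_15×ℤ_10 is lcm(15,10) = 30 < 150, so it has no element of order 150

No, ℤ_15 × ℤ_10 ≇ ℤ_150


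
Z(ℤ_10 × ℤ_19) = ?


Z(G) = {g ∈ G | gx = xg for all x ∈ G}
Direct product of abelian groups is abelian, so Z(G) = G

Z(ℤ_10 × ℤ_19) = ℤ_10 × ℤ_19


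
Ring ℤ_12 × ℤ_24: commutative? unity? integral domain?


Direct product ring; commutative with unity (1,1); but (1,0)·(0,1) = (0,0) gives zero divisors, so not an integral domain
Commutative: Yes
Integral domain: No
Has unity: Yes

ℤ_12 × ℤ_24: Commutative=Yes, Unity=Yes


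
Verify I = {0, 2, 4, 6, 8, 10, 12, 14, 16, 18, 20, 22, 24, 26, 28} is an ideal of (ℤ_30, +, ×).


Check ideal conditions for I = {0, 2, 4, 6, 8, 10, 12, 14, 16, 18, 20, 22, 24, 26, 28} in ℤ_30:
(1) I is an additive subgroup? Yes
(2) For r ∈ ℤ_30 and a ∈ I: r·a ∈ I? Yes

Yes, I is an ideal of ℤ_30


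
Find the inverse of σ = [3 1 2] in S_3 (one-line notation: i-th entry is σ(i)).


To find σ⁻¹, swap domain and range:
σ(1) = 3 → σ⁻¹(3) = 1
σ(2) = 1 → σ⁻¹(1) = 2
σ(3) = 2 → σ⁻¹(2) = 3

σ⁻¹ = [2 3 1]


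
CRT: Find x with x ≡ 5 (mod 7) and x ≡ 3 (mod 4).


m₁ = 7, m₂ = 4, gcd = 1, so CRT applies. M = m₁·m₂ = 28
Let M₁ = M/m₁ = 4, M₂ = M/m₂ = 7
Find y₁ ≡ M₁⁻¹ (mod m₁): 4⁻¹ ≡ 2 (mod 7)
Find y₂ ≡ M₂⁻¹ (mod m₂): 7⁻¹ ≡ 3 (mod 4)
x = a₁·M₁·y₁ + a₂·M₂·y₂ = 5·4·2 + 3·7·3 = 103
Reduce mod 28: x ≡ 19
Check: 19 mod 7 = 5 ✓, 19 mod 4 = 3 ✓

x ≡ 19 (mod 28)


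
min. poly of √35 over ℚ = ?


√35 satisfies x² - 35 = 0, irreducible over ℚ since 35 is squarefree

Minimal polynomial: x² - 35


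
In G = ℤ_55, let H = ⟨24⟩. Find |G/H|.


|⟨24⟩| = n / gcd(24, 55) = 55 / 1 = 55
H is normal (ℤ_55 is abelian).
|G/H| = |G| / |H| = 55 / 55 = 1

|G/H| = 1


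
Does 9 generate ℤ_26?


g generates ℤ_n iff gcd(g, n) = 1
gcd(9, 26) = 1
Since gcd = 1, 9 is a generator.

Yes, 9 generates ℤ_26


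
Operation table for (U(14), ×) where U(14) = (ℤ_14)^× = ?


Elements: {1, 3, 5, 9, 11, 13}
Operation: multiplication mod 14
Entry (a, b) = (a × b) mod 14

Cayley table:
   |  1 |  3 |  5 |  9 | 11 | 13
 1 |  1 |  3 |  5 |  9 | 11 | 13
 3 |  3 |  9 |  1 | 13 |  5 | 11
 5 |  5 |  1 | 11 |  3 | 13 |  9
 9 |  9 | 13 |  3 | 11 |  1 |  5
11 | 11 |  5 | 13 |  1 |  9 |  3
13 | 13 | 11 |  9 |  5 |  3 |  1


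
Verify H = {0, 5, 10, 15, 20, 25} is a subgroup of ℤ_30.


Subgroup test for H = {0, 5, 10, 15, 20, 25} in (ℤ_30, +):
(1) 0 ∈ H? Yes
(2) Closure: for all a,b ∈ H, (a+b) mod 30 ∈ H? Yes
(3) Inverses: for all a ∈ H, -a mod 30 ∈ H? Yes

Yes, H is a subgroup of ℤ_30


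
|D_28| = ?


|D_n| = 2n (n rotations and n reflections)
|D_28| = 2×28 = 56

|D_28| = 56


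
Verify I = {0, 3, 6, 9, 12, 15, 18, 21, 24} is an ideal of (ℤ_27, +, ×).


Check ideal conditions for I = {0, 3, 6, 9, 12, 15, 18, 21, 24} in ℤ_27:
(1) I is an additive subgroup? Yes
(2) For r ∈ ℤ_27 and a ∈ I: r·a ∈ I? Yes

Yes, I is an ideal of ℤ_27


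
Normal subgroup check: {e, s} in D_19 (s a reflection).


H = {e, s} in D_19 (s a reflection)
r·s·r⁻¹ = sr⁻² ≠ s for n ≥ 3, so {e, s} is not closed under conjugation

No, not a normal subgroup


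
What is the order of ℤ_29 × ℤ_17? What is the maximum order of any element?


|ℤ_29 × ℤ_17| = 29 × 17 = 493
Max element order = lcm(29,17) = 493
Cyclic? Yes (gcd=1)

|ℤ_29×ℤ_17| = 493, max element order = 493


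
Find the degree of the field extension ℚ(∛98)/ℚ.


∛98 has minimal polynomial x³ - 98 (irreducible over ℚ since 98 is not a perfect cube)

[ℚ(∛98)/ℚ] = 3


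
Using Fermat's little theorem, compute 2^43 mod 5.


Fermat's little theorem: if p is prime and gcd(a,p)=1, then a^(p-1) ≡ 1 (mod p)
p = 5 is prime, gcd(2,5) = 1
Reduce exponent: 43 mod 4 = 3
So 2^43 ≡ 2^3 (mod 5)
2^3 mod 5 = 3

2^43 ≡ 3 (mod 5)


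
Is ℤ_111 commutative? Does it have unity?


ℤ_111 is a commutative ring with unity 1; 111 = 3×37 is composite, so 3·37 ≡ 0 gives zero divisors (not an integral domain)
Commutative: Yes
Integral domain: No
Has unity: Yes

ℤ_111: Commutative=Yes, Unity=Yes


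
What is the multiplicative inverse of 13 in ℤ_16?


Use the extended Euclidean algorithm to write 1 = 13·s + 16·t; then s mod 16 is the inverse.
Euclidean algorithm:
  13 = 0·16 + 13
  16 = 1·13 + 3
  13 = 4·3 + 1
  3 = 3·1 + 0
gcd(13,16) = 1
Back-substitution gives: 13·(5) + 16·(-4) = 1
So 13⁻¹ ≡ 5 ≡ 5 (mod 16)
Check: 13 × 5 = 65 ≡ 1 (mod 16) ✓

13⁻¹ ≡ 5 (mod 16)


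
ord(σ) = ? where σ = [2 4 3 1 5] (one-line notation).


Cycle decomposition: (1 2 4)
Cycle lengths: 3
Order = lcm(3) = 3

ord(σ) = 3


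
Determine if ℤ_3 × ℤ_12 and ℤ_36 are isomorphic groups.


Comparing ℤ_3 × ℤ_12 and ℤ_36:
gcd(3,12) = 3 ≠ 1. Max element order in ℤ_3×ℤ_12 is lcm(3,12) = 12 < 36, so it has no element of order 36

No, ℤ_3 × ℤ_12 ≇ ℤ_36


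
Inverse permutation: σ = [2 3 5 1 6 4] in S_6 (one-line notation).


To find σ⁻¹, swap domain and range:
σ(1) = 2 → σ⁻¹(2) = 1
σ(2) = 3 → σ⁻¹(3) = 2
σ(3) = 5 → σ⁻¹(5) = 3
σ(4) = 1 → σ⁻¹(1) = 4
σ(5) = 6 → σ⁻¹(6) = 5
σ(6) = 4 → σ⁻¹(4) = 6

σ⁻¹ = [4 1 2 6 3 5]


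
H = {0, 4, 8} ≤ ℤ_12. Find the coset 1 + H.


1 + H = {1 + h (mod 12) : h ∈ H}
1+0=1, 1+4=5, 1+8=9

1 + H = {1, 5, 9}


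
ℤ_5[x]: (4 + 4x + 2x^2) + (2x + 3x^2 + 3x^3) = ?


Add coefficients mod 5:
x^0: 4 + 0 = 4 (mod 5)
x^1: 4 + 2 = 1 (mod 5)
x^2: 2 + 3 = 0 (mod 5)
x^3: 0 + 3 = 3 (mod 5)
Result: 4 + x + 3x^3

f + g = 4 + x + 3x^3


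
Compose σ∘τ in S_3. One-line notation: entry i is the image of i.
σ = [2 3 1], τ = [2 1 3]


σ∘τ: apply τ first, then σ
1 →τ 2 →σ 3
2 →τ 1 →σ 2
3 →τ 3 →σ 1

σ∘τ = [3 2 1]


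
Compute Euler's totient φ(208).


Factor n: 208 = 2^4 × 13
φ(n) = n · ∏(1 - 1/p) over distinct primes p | n
φ(208) = 208 · (1 - 1/2) · (1 - 1/13) = 96

φ(208) = 96


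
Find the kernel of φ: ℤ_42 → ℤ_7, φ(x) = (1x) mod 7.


Kernel = preimage of identity
ker(φ) = {x ∈ ℤ_42 : 1x ≡ 0 (mod 7)}. Since 7 | 42, φ is well-defined. The kernel is the cyclic subgroup ⟨7⟩ of ℤ_42 (order 6), i.e. {0, 7, 14, 21, 28, 35}

ker(φ) = {0, 7, 14, 21, 28, 35}


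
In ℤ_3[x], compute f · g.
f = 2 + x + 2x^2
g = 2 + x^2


Expand and collect like terms; reduce coefficients mod 3:
x^0: 2·2 = 4 ≡ 1 (mod 3)
x^1: 2·0 + 1·2 = 2 ≡ 2 (mod 3)
x^2: 2·1 + 1·0 + 2·2 = 6 ≡ 0 (mod 3)
x^3: 1·1 + 2·0 = 1 ≡ 1 (mod 3)
x^4: 2·1 = 2 ≡ 2 (mod 3)
Result: 1 + 2x + x^3 + 2x^4

f · g = 1 + 2x + x^3 + 2x^4


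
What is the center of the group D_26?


Z(G) = {g ∈ G | gx = xg for all x ∈ G}
For even n, Z(D_n) = {e, r^(n/2)}: the 180° rotation r^13 commutes with every reflection and rotation

Z(D_26) = {e, r^13}


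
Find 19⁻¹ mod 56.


Use the extended Euclidean algorithm to write 1 = 19·s + 56·t; then s mod 56 is the inverse.
Euclidean algorithm:
  19 = 0·56 + 19
  56 = 2·19 + 18
  19 = 1·18 + 1
  18 = 18·1 + 0
gcd(19,56) = 1
Back-substitution gives: 19·(3) + 56·(-1) = 1
So 19⁻¹ ≡ 3 ≡ 3 (mod 56)
Check: 19 × 3 = 57 ≡ 1 (mod 56) ✓

19⁻¹ ≡ 3 (mod 56)
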